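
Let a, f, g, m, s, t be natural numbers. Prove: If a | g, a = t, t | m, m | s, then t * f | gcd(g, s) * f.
a = t and a | g, so t | g. t | m and m | s, hence t | s. Since t | g, t | gcd(g, s). Then t * f | gcd(g, s) * f.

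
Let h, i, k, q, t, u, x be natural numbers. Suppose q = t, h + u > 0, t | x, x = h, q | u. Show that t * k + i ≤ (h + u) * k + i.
Because x = h and t | x, t | h. From q = t and q | u, t | u. t | h, so t | h + u. h + u > 0, so t ≤ h + u. Then t * k ≤ (h + u) * k. Then t * k + i ≤ (h + u) * k + i.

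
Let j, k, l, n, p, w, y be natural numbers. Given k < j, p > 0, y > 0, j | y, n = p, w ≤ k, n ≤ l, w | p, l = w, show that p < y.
w | p and p > 0, thus w ≤ p. l = w and n ≤ l, so n ≤ w. Since n = p, p ≤ w. Since w ≤ p, w = p. w ≤ k and k < j, therefore w < j. j | y and y > 0, hence j ≤ y. w < j, so w < y. w = p, so p < y.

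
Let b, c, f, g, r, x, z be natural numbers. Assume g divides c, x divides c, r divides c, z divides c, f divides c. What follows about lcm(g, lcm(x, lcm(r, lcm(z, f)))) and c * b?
lcm(g, lcm(x, lcm(r, lcm(z, f)))) divides c * b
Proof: z divides c and f divides c, hence lcm(z, f) divides c. r divides c, so lcm(r, lcm(z, f)) divides c. Because x divides c, lcm(x, lcm(r, lcm(z, f))) divides c. Since g divides c, lcm(g, lcm(x, lcm(r, lcm(z, f)))) divides c. Then lcm(g, lcm(x, lcm(r, lcm(z, f)))) divides c * b.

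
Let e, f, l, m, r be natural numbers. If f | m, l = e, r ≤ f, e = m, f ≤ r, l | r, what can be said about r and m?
r = m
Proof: Since f ≤ r and r ≤ f, f = r. Since f | m, r | m. l = e and e = m, therefore l = m. From l | r, m | r. Since r | m, r = m.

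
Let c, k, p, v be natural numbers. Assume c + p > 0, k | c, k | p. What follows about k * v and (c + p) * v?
k * v ≤ (c + p) * v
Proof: From k | c and k | p, k | c + p. Since c + p > 0, k ≤ c + p. Then k * v ≤ (c + p) * v.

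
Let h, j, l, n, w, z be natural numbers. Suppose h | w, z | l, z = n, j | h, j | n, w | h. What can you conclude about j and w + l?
j | w + l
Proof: From h | w and w | h, h = w. Since j | h, j | w. Because z = n and z | l, n | l. j | n, so j | l. j | w, so j | w + l.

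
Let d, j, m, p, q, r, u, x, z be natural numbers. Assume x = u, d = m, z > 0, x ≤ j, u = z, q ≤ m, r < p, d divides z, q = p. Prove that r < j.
q = p and q ≤ m, thus p ≤ m. r < p, so r < m. Since d = m and d divides z, m divides z. z > 0, so m ≤ z. x = u and u = z, so x = z. x ≤ j, so z ≤ j. Since m ≤ z, m ≤ j. r < m, so r < j.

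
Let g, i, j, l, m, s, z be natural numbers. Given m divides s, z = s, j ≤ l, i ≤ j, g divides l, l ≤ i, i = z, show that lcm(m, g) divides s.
Since i = z and z = s, i = s. From i ≤ j and j ≤ l, i ≤ l. Since l ≤ i, l = i. Since g divides l, g divides i. Since i = s, g divides s. m divides s, so lcm(m, g) divides s.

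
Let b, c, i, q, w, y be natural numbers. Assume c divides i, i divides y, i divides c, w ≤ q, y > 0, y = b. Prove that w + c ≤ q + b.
From i divides c and c divides i, i = c. i divides y, so c divides y. y > 0, so c ≤ y. Since y = b, c ≤ b. Since w ≤ q, w + c ≤ q + b.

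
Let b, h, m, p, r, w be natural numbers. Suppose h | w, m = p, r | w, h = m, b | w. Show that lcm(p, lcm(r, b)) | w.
h = m and m = p, thus h = p. h | w, so p | w. From r | w and b | w, lcm(r, b) | w. p | w, so lcm(p, lcm(r, b)) | w.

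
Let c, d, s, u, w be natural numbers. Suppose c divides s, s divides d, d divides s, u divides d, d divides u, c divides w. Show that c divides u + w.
s divides d and d divides s, thus s = d. d divides u and u divides d, hence d = u. Since s = d, s = u. c divides s, so c divides u. c divides w, so c divides u + w.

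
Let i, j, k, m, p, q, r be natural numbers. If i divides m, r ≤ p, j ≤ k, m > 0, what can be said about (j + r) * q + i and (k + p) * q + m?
(j + r) * q + i ≤ (k + p) * q + m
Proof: j ≤ k and r ≤ p, so j + r ≤ k + p. By multiplying by a non-negative, (j + r) * q ≤ (k + p) * q. Because i divides m and m > 0, i ≤ m. Since (j + r) * q ≤ (k + p) * q, (j + r) * q + i ≤ (k + p) * q + m.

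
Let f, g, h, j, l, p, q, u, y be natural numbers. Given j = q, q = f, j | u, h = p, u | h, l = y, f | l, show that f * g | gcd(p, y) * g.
j = q and q = f, hence j = f. Since j | u, f | u. Since h = p and u | h, u | p. Since f | u, f | p. l = y and f | l, therefore f | y. Since f | p, f | gcd(p, y). Then f * g | gcd(p, y) * g.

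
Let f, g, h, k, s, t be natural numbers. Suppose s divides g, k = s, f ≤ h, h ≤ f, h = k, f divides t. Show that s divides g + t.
Because f ≤ h and h ≤ f, f = h. h = k, so f = k. Since f divides t, k divides t. Since k = s, s divides t. From s divides g, s divides g + t.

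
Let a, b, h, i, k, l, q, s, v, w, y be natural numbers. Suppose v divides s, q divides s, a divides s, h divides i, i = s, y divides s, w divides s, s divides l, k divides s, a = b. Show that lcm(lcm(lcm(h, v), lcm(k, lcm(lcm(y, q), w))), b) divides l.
i = s and h divides i, thus h divides s. v divides s, so lcm(h, v) divides s. Because y divides s and q divides s, lcm(y, q) divides s. Because w divides s, lcm(lcm(y, q), w) divides s. k divides s, so lcm(k, lcm(lcm(y, q), w)) divides s. lcm(h, v) divides s, so lcm(lcm(h, v), lcm(k, lcm(lcm(y, q), w))) divides s. Since a = b and a divides s, b divides s. Since lcm(lcm(h, v), lcm(k, lcm(lcm(y, q), w))) divides s, lcm(lcm(lcm(h, v), lcm(k, lcm(lcm(y, q), w))), b) divides s. s divides l, so lcm(lcm(lcm(h, v), lcm(k, lcm(lcm(y, q), w))), b) divides l.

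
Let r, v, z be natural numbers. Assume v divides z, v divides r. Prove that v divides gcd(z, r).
v divides z and v divides r. Because common divisors divide the gcd, v divides gcd(z, r).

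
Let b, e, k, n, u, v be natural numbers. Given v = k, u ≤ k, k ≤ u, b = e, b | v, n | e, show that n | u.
k ≤ u and u ≤ k, so k = u. v = k and b | v, thus b | k. b = e, so e | k. Since k = u, e | u. Since n | e, n | u.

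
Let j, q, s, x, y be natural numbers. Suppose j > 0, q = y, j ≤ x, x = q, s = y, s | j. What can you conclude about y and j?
y = j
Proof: s = y and s | j, so y | j. Since j > 0, y ≤ j. Since x = q and j ≤ x, j ≤ q. Since q = y, j ≤ y. Since y ≤ j, y = j.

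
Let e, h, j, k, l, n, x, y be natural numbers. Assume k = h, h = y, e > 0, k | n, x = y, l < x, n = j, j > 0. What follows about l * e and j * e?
l * e < j * e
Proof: x = y and l < x, so l < y. k = h and h = y, thus k = y. n = j and k | n, thus k | j. Since k = y, y | j. Since j > 0, y ≤ j. Since l < y, l < j. Since e > 0, l * e < j * e.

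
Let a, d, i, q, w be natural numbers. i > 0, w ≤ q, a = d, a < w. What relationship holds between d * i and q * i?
d * i < q * i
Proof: Because a = d and a < w, d < w. w ≤ q, so d < q. i > 0, so d * i < q * i.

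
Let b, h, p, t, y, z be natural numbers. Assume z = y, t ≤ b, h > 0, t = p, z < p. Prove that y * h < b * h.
Since z = y and z < p, y < p. From t = p and t ≤ b, p ≤ b. y < p, so y < b. Combined with h > 0, by multiplying by a positive, y * h < b * h.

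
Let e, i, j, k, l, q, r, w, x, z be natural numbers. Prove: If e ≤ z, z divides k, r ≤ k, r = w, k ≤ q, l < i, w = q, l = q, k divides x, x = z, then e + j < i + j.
From x = z and k divides x, k divides z. Since z divides k, z = k. From r = w and r ≤ k, w ≤ k. Since w = q, q ≤ k. k ≤ q, so k = q. z = k, so z = q. e ≤ z, so e ≤ q. l = q and l < i, therefore q < i. Since e ≤ q, e < i. Then e + j < i + j.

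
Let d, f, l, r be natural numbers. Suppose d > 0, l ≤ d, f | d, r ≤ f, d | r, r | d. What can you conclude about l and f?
l ≤ f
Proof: From r | d and d | r, r = d. Since r ≤ f, d ≤ f. f | d and d > 0, so f ≤ d. Since d ≤ f, d = f. l ≤ d, so l ≤ f.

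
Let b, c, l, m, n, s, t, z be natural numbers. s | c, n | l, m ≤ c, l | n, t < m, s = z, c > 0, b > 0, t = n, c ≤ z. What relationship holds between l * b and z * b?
l * b < z * b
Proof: s = z and s | c, hence z | c. Since c > 0, z ≤ c. From c ≤ z, c = z. n | l and l | n, hence n = l. Since t = n, t = l. t < m and m ≤ c, hence t < c. Since t = l, l < c. Because c = z, l < z. b > 0, so l * b < z * b.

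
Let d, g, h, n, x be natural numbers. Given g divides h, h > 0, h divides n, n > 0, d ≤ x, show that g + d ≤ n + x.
g divides h and h > 0, thus g ≤ h. h divides n and n > 0, so h ≤ n. Since g ≤ h, g ≤ n. d ≤ x, so g + d ≤ n + x.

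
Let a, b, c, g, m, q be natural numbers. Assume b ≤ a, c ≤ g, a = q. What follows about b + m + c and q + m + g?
b + m + c ≤ q + m + g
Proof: a = q and b ≤ a, thus b ≤ q. Then b + m ≤ q + m. Since c ≤ g, b + m + c ≤ q + m + g.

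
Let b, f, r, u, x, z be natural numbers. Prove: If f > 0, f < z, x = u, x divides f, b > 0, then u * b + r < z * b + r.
Since x divides f and f > 0, x ≤ f. Because x = u, u ≤ f. f < z, so u < z. Combined with b > 0, by multiplying by a positive, u * b < z * b. Then u * b + r < z * b + r.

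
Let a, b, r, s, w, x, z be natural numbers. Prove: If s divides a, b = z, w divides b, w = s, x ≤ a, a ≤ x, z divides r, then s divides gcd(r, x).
From b = z and w divides b, w divides z. From z divides r, w divides r. Since w = s, s divides r. Because a ≤ x and x ≤ a, a = x. s divides a, so s divides x. Since s divides r, s divides gcd(r, x).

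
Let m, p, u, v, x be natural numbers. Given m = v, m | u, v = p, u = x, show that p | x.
m = v and v = p, therefore m = p. From u = x and m | u, m | x. m = p, so p | x.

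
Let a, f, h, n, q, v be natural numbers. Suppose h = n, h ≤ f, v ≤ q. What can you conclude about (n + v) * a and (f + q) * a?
(n + v) * a ≤ (f + q) * a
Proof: From h = n and h ≤ f, n ≤ f. Since v ≤ q, n + v ≤ f + q. By multiplying by a non-negative, (n + v) * a ≤ (f + q) * a.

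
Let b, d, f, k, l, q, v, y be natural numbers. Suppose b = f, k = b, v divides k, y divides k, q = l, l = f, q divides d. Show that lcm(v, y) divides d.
v divides k and y divides k, therefore lcm(v, y) divides k. Since k = b, lcm(v, y) divides b. Since b = f, lcm(v, y) divides f. q = l and l = f, so q = f. From q divides d, f divides d. Since lcm(v, y) divides f, lcm(v, y) divides d.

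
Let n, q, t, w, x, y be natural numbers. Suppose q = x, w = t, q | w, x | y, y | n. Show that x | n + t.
x | y and y | n, therefore x | n. q = x and q | w, hence x | w. Because w = t, x | t. x | n, so x | n + t.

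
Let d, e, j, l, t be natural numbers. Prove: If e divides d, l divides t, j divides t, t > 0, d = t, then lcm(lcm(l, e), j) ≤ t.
Because d = t and e divides d, e divides t. l divides t, so lcm(l, e) divides t. j divides t, so lcm(lcm(l, e), j) divides t. t > 0, so lcm(lcm(l, e), j) ≤ t.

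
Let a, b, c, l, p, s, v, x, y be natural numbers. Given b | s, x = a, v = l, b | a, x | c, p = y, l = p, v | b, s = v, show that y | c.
v = l and l = p, hence v = p. p = y, so v = y. From s = v and b | s, b | v. v | b, so b = v. x = a and x | c, thus a | c. b | a, so b | c. b = v, so v | c. Since v = y, y | c.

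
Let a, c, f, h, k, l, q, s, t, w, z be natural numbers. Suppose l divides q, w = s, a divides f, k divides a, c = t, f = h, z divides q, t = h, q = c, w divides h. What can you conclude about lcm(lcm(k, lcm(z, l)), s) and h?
lcm(lcm(k, lcm(z, l)), s) divides h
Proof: From f = h and a divides f, a divides h. k divides a, so k divides h. q = c and c = t, hence q = t. t = h, so q = h. z divides q and l divides q, hence lcm(z, l) divides q. q = h, so lcm(z, l) divides h. k divides h, so lcm(k, lcm(z, l)) divides h. Because w = s and w divides h, s divides h. From lcm(k, lcm(z, l)) divides h, lcm(lcm(k, lcm(z, l)), s) divides h.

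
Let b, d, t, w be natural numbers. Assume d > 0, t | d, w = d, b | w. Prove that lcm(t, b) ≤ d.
w = d and b | w, thus b | d. Since t | d, lcm(t, b) | d. d > 0, so lcm(t, b) ≤ d.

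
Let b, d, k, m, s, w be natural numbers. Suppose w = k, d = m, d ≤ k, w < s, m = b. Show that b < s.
Since d = m and m = b, d = b. Because d ≤ k, b ≤ k. w = k and w < s, hence k < s. Since b ≤ k, b < s.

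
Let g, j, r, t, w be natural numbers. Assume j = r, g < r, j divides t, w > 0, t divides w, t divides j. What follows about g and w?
g < w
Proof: t divides j and j divides t, thus t = j. j = r, so t = r. Because t divides w and w > 0, t ≤ w. t = r, so r ≤ w. g < r, so g < w.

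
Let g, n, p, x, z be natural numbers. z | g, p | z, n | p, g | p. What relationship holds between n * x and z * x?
n * x | z * x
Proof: z | g and g | p, so z | p. Since p | z, p = z. n | p, so n | z. Then n * x | z * x.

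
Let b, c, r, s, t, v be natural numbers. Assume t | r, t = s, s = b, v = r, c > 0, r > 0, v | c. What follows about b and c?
b ≤ c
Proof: t = s and s = b, hence t = b. t | r and r > 0, hence t ≤ r. t = b, so b ≤ r. Since v = r and v | c, r | c. Since c > 0, r ≤ c. Since b ≤ r, b ≤ c.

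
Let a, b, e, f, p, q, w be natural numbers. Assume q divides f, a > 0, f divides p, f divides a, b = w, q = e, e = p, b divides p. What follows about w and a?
w ≤ a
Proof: Since b = w and b divides p, w divides p. q = e and e = p, therefore q = p. Since q divides f, p divides f. Because f divides p, f = p. Since f divides a, p divides a. Since w divides p, w divides a. a > 0, so w ≤ a.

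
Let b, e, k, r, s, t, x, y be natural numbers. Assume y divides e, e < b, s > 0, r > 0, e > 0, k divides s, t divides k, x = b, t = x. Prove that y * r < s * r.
y divides e and e > 0, therefore y ≤ e. Since t = x and x = b, t = b. t divides k and k divides s, so t divides s. s > 0, so t ≤ s. Since t = b, b ≤ s. e < b, so e < s. y ≤ e, so y < s. Since r > 0, by multiplying by a positive, y * r < s * r.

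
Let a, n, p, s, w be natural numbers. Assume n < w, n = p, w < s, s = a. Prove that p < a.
From n = p and n < w, p < w. Because w < s, p < s. s = a, so p < a.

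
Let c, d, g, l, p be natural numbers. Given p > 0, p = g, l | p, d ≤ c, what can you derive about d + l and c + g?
d + l ≤ c + g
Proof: From l | p and p > 0, l ≤ p. Since p = g, l ≤ g. Since d ≤ c, d + l ≤ c + g.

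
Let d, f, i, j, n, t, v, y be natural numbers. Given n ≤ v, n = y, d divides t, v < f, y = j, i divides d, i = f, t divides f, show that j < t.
From i divides d and d divides t, i divides t. i = f, so f divides t. t divides f, so f = t. n = y and y = j, hence n = j. Because n ≤ v and v < f, n < f. n = j, so j < f. f = t, so j < t.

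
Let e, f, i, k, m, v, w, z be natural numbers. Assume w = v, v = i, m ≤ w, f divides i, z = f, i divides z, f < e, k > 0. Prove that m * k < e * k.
w = v and v = i, thus w = i. Since m ≤ w, m ≤ i. z = f and i divides z, thus i divides f. f divides i, so f = i. Since f < e, i < e. Since m ≤ i, m < e. Combined with k > 0, by multiplying by a positive, m * k < e * k.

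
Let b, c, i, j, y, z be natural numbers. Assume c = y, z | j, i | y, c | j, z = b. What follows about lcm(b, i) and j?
lcm(b, i) | j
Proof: Because z = b and z | j, b | j. c = y and c | j, therefore y | j. i | y, so i | j. Since b | j, lcm(b, i) | j.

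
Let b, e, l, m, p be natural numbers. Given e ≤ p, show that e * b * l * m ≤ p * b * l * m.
Because e ≤ p, by multiplying by a non-negative, e * b ≤ p * b. By multiplying by a non-negative, e * b * l ≤ p * b * l. By multiplying by a non-negative, e * b * l * m ≤ p * b * l * m.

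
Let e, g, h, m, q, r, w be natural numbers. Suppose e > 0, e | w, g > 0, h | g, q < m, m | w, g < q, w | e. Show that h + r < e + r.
From h | g and g > 0, h ≤ g. From g < q and q < m, g < m. Since w | e and e | w, w = e. Since m | w, m | e. Since e > 0, m ≤ e. Because g < m, g < e. h ≤ g, so h < e. Then h + r < e + r.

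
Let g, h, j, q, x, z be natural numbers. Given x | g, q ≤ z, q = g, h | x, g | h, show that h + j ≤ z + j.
Because h | x and x | g, h | g. Since g | h, g = h. Since q = g, q = h. Since q ≤ z, h ≤ z. Then h + j ≤ z + j.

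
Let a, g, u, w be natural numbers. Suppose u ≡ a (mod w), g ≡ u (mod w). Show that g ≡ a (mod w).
From g ≡ u (mod w) and u ≡ a (mod w), by transitivity, g ≡ a (mod w).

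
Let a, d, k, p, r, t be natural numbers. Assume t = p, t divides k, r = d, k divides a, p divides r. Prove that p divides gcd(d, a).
r = d and p divides r, therefore p divides d. t = p and t divides k, hence p divides k. From k divides a, p divides a. From p divides d, p divides gcd(d, a).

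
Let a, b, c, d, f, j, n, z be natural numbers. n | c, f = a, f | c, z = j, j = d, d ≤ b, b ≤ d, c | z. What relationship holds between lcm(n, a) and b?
lcm(n, a) | b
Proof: f = a and f | c, so a | c. Since n | c, lcm(n, a) | c. z = j and j = d, so z = d. d ≤ b and b ≤ d, therefore d = b. Since z = d, z = b. Since c | z, c | b. Since lcm(n, a) | c, lcm(n, a) | b.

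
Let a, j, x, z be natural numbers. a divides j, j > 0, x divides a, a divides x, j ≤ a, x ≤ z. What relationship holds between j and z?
j ≤ z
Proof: x divides a and a divides x, thus x = a. a divides j and j > 0, hence a ≤ j. Since j ≤ a, a = j. x = a, so x = j. x ≤ z, so j ≤ z.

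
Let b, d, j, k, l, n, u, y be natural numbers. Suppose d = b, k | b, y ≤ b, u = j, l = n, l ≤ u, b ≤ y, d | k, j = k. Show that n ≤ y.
d = b and d | k, so b | k. Since k | b, k = b. Since j = k, j = b. Because b ≤ y and y ≤ b, b = y. Since j = b, j = y. u = j and l ≤ u, hence l ≤ j. l = n, so n ≤ j. From j = y, n ≤ y.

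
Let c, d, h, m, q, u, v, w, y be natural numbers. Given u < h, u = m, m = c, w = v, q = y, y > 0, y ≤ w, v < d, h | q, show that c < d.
u = m and u < h, thus m < h. Because m = c, c < h. q = y and h | q, therefore h | y. y > 0, so h ≤ y. Since c < h, c < y. w = v and y ≤ w, so y ≤ v. Since v < d, y < d. Since c < y, c < d.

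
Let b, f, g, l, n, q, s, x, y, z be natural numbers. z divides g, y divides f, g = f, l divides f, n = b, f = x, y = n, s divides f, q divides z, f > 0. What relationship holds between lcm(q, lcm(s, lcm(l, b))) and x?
lcm(q, lcm(s, lcm(l, b))) ≤ x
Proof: Because g = f and z divides g, z divides f. Since q divides z, q divides f. y = n and n = b, thus y = b. Since y divides f, b divides f. Since l divides f, lcm(l, b) divides f. Since s divides f, lcm(s, lcm(l, b)) divides f. q divides f, so lcm(q, lcm(s, lcm(l, b))) divides f. f > 0, so lcm(q, lcm(s, lcm(l, b))) ≤ f. Since f = x, lcm(q, lcm(s, lcm(l, b))) ≤ x.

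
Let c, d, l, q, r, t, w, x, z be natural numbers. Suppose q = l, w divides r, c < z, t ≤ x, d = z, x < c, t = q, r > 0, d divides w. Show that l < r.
From t = q and q = l, t = l. Because t ≤ x, l ≤ x. Because x < c and c < z, x < z. From d divides w and w divides r, d divides r. Since r > 0, d ≤ r. Since d = z, z ≤ r. x < z, so x < r. l ≤ x, so l < r.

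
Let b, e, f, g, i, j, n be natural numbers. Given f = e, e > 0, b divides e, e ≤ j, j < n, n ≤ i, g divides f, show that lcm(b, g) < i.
f = e and g divides f, hence g divides e. Since b divides e, lcm(b, g) divides e. e > 0, so lcm(b, g) ≤ e. Because j < n and n ≤ i, j < i. e ≤ j, so e < i. lcm(b, g) ≤ e, so lcm(b, g) < i.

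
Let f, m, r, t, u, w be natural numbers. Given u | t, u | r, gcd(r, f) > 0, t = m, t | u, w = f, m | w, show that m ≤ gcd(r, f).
Because u | t and t | u, u = t. Since t = m, u = m. u | r, so m | r. Because w = f and m | w, m | f. From m | r, m | gcd(r, f). Since gcd(r, f) > 0, m ≤ gcd(r, f).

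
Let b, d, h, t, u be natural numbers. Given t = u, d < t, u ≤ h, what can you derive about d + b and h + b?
d + b < h + b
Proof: t = u and d < t, thus d < u. u ≤ h, so d < h. Then d + b < h + b.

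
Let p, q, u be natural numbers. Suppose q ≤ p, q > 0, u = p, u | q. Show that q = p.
Since u = p and u | q, p | q. q > 0, so p ≤ q. q ≤ p, so q = p.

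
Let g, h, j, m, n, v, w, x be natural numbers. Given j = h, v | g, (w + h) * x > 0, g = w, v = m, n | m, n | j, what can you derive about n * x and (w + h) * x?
n * x ≤ (w + h) * x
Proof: g = w and v | g, thus v | w. v = m, so m | w. n | m, so n | w. j = h and n | j, hence n | h. n | w, so n | w + h. Then n * x | (w + h) * x. (w + h) * x > 0, so n * x ≤ (w + h) * x.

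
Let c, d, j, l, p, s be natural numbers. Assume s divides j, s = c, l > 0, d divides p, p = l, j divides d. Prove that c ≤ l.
s = c and s divides j, so c divides j. j divides d and d divides p, therefore j divides p. Since c divides j, c divides p. From p = l, c divides l. Since l > 0, c ≤ l.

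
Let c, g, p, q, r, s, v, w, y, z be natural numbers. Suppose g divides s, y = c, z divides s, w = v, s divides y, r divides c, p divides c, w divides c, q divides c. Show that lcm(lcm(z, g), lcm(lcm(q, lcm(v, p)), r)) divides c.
Since z divides s and g divides s, lcm(z, g) divides s. Since s divides y, lcm(z, g) divides y. Since y = c, lcm(z, g) divides c. Because w = v and w divides c, v divides c. Since p divides c, lcm(v, p) divides c. q divides c, so lcm(q, lcm(v, p)) divides c. r divides c, so lcm(lcm(q, lcm(v, p)), r) divides c. Since lcm(z, g) divides c, lcm(lcm(z, g), lcm(lcm(q, lcm(v, p)), r)) divides c.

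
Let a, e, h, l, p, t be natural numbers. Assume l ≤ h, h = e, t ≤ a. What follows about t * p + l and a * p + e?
t * p + l ≤ a * p + e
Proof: t ≤ a, so t * p ≤ a * p. From h = e and l ≤ h, l ≤ e. t * p ≤ a * p, so t * p + l ≤ a * p + e.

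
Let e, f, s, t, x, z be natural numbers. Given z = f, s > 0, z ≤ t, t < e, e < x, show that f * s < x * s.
z ≤ t and t < e, hence z < e. Since z = f, f < e. Since e < x, f < x. Since s > 0, f * s < x * s.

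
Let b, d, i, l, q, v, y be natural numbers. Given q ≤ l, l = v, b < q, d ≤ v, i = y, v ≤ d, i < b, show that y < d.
From v ≤ d and d ≤ v, v = d. i < b and b < q, hence i < q. i = y, so y < q. Since q ≤ l, y < l. l = v, so y < v. Because v = d, y < d.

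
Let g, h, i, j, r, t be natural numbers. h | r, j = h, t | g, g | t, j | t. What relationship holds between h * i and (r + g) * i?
h * i | (r + g) * i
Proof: t | g and g | t, therefore t = g. j | t, so j | g. Since j = h, h | g. Since h | r, h | r + g. Then h * i | (r + g) * i.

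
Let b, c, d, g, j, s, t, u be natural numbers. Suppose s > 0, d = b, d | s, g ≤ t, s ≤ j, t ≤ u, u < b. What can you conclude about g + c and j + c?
g + c < j + c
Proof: d = b and d | s, therefore b | s. Since s > 0, b ≤ s. Since u < b, u < s. t ≤ u, so t < s. s ≤ j, so t < j. Because g ≤ t, g < j. Then g + c < j + c.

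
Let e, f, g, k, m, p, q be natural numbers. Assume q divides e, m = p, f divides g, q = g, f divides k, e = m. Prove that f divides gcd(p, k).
From q = g and q divides e, g divides e. f divides g, so f divides e. e = m, so f divides m. Since m = p, f divides p. f divides k, so f divides gcd(p, k).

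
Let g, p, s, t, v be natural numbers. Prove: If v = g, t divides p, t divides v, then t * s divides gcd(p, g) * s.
From v = g and t divides v, t divides g. Since t divides p, t divides gcd(p, g). Then t * s divides gcd(p, g) * s.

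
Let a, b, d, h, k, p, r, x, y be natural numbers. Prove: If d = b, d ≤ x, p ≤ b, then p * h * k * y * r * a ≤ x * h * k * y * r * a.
d = b and d ≤ x, thus b ≤ x. Since p ≤ b, p ≤ x. Then p * h ≤ x * h. Then p * h * k ≤ x * h * k. Then p * h * k * y ≤ x * h * k * y. Then p * h * k * y * r ≤ x * h * k * y * r. Then p * h * k * y * r * a ≤ x * h * k * y * r * a.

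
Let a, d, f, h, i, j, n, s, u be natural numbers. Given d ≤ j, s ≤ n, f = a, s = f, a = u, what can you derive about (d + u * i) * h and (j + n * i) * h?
(d + u * i) * h ≤ (j + n * i) * h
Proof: s = f and f = a, so s = a. Since a = u, s = u. s ≤ n, so u ≤ n. By multiplying by a non-negative, u * i ≤ n * i. d ≤ j, so d + u * i ≤ j + n * i. By multiplying by a non-negative, (d + u * i) * h ≤ (j + n * i) * h.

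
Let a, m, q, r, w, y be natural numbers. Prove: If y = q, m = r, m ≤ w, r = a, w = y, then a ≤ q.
m = r and r = a, so m = a. Since m ≤ w, a ≤ w. w = y, so a ≤ y. Since y = q, a ≤ q.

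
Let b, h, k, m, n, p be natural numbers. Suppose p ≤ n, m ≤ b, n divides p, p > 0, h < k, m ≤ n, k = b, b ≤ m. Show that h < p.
b ≤ m and m ≤ b, therefore b = m. k = b and h < k, therefore h < b. b = m, so h < m. From n divides p and p > 0, n ≤ p. Because p ≤ n, n = p. Since m ≤ n, m ≤ p. h < m, so h < p.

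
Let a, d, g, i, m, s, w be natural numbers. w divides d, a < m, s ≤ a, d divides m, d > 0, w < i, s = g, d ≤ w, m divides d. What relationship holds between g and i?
g < i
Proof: From s = g and s ≤ a, g ≤ a. a < m, so g < m. d divides m and m divides d, thus d = m. w divides d and d > 0, therefore w ≤ d. Since d ≤ w, w = d. Since w < i, d < i. Since d = m, m < i. g < m, so g < i.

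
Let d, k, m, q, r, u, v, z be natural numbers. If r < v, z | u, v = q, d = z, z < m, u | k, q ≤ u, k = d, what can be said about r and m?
r < m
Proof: k = d and d = z, thus k = z. Since u | k, u | z. Since z | u, u = z. From v = q and r < v, r < q. Since q ≤ u, r < u. From u = z, r < z. z < m, so r < m.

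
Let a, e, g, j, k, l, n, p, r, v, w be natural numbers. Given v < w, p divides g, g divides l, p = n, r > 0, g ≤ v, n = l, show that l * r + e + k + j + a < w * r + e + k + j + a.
p = n and p divides g, hence n divides g. n = l, so l divides g. g divides l, so g = l. Since g ≤ v and v < w, g < w. Since g = l, l < w. Combined with r > 0, by multiplying by a positive, l * r < w * r. Then l * r + e < w * r + e. Then l * r + e + k < w * r + e + k. Then l * r + e + k + j < w * r + e + k + j. Then l * r + e + k + j + a < w * r + e + k + j + a.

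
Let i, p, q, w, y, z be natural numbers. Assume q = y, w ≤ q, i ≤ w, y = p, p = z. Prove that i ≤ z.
q = y and y = p, so q = p. Since p = z, q = z. i ≤ w and w ≤ q, therefore i ≤ q. Since q = z, i ≤ z.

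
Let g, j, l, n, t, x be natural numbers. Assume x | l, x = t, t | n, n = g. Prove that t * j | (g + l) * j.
n = g and t | n, hence t | g. x = t and x | l, thus t | l. Since t | g, t | g + l. Then t * j | (g + l) * j.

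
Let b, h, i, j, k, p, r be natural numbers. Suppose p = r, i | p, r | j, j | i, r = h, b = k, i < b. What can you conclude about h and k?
h < k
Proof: p = r and i | p, thus i | r. Because r | j and j | i, r | i. Since i | r, i = r. Because r = h, i = h. b = k and i < b, thus i < k. From i = h, h < k.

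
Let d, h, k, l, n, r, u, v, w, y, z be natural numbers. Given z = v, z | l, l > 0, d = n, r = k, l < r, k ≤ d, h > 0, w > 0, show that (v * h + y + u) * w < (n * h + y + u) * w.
Since z | l and l > 0, z ≤ l. From r = k and l < r, l < k. k ≤ d, so l < d. Since d = n, l < n. Since z ≤ l, z < n. z = v, so v < n. Since h > 0, v * h < n * h. Then v * h + y < n * h + y. Then v * h + y + u < n * h + y + u. Since w > 0, (v * h + y + u) * w < (n * h + y + u) * w.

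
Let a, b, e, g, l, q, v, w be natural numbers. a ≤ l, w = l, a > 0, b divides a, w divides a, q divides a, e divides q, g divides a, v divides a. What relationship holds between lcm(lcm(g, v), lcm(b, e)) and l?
lcm(lcm(g, v), lcm(b, e)) divides l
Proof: w = l and w divides a, hence l divides a. Because a > 0, l ≤ a. a ≤ l, so a = l. g divides a and v divides a, therefore lcm(g, v) divides a. Because e divides q and q divides a, e divides a. Since b divides a, lcm(b, e) divides a. Since lcm(g, v) divides a, lcm(lcm(g, v), lcm(b, e)) divides a. Because a = l, lcm(lcm(g, v), lcm(b, e)) divides l.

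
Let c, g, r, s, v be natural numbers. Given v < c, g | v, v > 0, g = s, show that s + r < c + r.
g | v and v > 0, so g ≤ v. From v < c, g < c. Since g = s, s < c. Then s + r < c + r.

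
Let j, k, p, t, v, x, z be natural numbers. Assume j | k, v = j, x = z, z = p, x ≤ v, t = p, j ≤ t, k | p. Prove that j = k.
x = z and z = p, hence x = p. Because x ≤ v, p ≤ v. Since v = j, p ≤ j. Since t = p and j ≤ t, j ≤ p. p ≤ j, so p = j. Because k | p, k | j. Since j | k, j = k.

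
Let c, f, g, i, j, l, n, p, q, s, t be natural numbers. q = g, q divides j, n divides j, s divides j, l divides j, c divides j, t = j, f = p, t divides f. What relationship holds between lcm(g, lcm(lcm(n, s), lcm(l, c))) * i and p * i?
lcm(g, lcm(lcm(n, s), lcm(l, c))) * i divides p * i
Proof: q = g and q divides j, so g divides j. n divides j and s divides j, thus lcm(n, s) divides j. l divides j and c divides j, thus lcm(l, c) divides j. lcm(n, s) divides j, so lcm(lcm(n, s), lcm(l, c)) divides j. Since g divides j, lcm(g, lcm(lcm(n, s), lcm(l, c))) divides j. f = p and t divides f, hence t divides p. Since t = j, j divides p. Since lcm(g, lcm(lcm(n, s), lcm(l, c))) divides j, lcm(g, lcm(lcm(n, s), lcm(l, c))) divides p. Then lcm(g, lcm(lcm(n, s), lcm(l, c))) * i divides p * i.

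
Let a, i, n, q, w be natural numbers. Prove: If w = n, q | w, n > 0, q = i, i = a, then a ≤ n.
Since q = i and i = a, q = a. w = n and q | w, thus q | n. Because n > 0, q ≤ n. Since q = a, a ≤ n.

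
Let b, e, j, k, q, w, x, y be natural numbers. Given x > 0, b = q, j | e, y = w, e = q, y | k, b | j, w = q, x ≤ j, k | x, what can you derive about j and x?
j = x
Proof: Since b = q and b | j, q | j. e = q and j | e, so j | q. Because q | j, q = j. Since w = q, w = j. From y | k and k | x, y | x. y = w, so w | x. w = j, so j | x. x > 0, so j ≤ x. Since x ≤ j, j = x.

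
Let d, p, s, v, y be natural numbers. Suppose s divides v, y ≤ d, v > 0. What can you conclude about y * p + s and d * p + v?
y * p + s ≤ d * p + v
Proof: Because y ≤ d, by multiplying by a non-negative, y * p ≤ d * p. s divides v and v > 0, therefore s ≤ v. y * p ≤ d * p, so y * p + s ≤ d * p + v.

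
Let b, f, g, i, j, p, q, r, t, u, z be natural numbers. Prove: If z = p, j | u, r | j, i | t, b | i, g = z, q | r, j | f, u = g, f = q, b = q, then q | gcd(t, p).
From b = q and b | i, q | i. Since i | t, q | t. Since u = g and g = z, u = z. z = p, so u = p. f = q and j | f, hence j | q. From q | r and r | j, q | j. j | q, so j = q. Because j | u, q | u. Since u = p, q | p. q | t, so q | gcd(t, p).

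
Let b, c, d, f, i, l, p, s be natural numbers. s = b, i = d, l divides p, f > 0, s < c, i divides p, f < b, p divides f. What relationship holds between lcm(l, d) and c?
lcm(l, d) < c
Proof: Because i = d and i divides p, d divides p. l divides p, so lcm(l, d) divides p. Since p divides f, lcm(l, d) divides f. Since f > 0, lcm(l, d) ≤ f. Since f < b, lcm(l, d) < b. s = b and s < c, hence b < c. lcm(l, d) < b, so lcm(l, d) < c.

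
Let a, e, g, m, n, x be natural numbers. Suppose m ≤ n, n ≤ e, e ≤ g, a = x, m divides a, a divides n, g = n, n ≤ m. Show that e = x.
g = n and e ≤ g, therefore e ≤ n. Because n ≤ e, e = n. From m ≤ n and n ≤ m, m = n. m divides a, so n divides a. a divides n, so n = a. Since e = n, e = a. Since a = x, e = x.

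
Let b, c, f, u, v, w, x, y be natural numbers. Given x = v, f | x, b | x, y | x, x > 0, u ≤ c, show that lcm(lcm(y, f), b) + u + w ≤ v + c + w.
Since y | x and f | x, lcm(y, f) | x. Since b | x, lcm(lcm(y, f), b) | x. Since x > 0, lcm(lcm(y, f), b) ≤ x. x = v, so lcm(lcm(y, f), b) ≤ v. From u ≤ c, u + w ≤ c + w. Since lcm(lcm(y, f), b) ≤ v, lcm(lcm(y, f), b) + u + w ≤ v + c + w.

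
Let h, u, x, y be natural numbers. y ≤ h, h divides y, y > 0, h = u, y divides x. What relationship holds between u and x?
u divides x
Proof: h divides y and y > 0, hence h ≤ y. From y ≤ h, y = h. Since h = u, y = u. y divides x, so u divides x.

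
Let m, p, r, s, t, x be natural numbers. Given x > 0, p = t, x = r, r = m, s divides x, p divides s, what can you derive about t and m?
t ≤ m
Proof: x = r and r = m, hence x = m. Because p divides s and s divides x, p divides x. p = t, so t divides x. Since x > 0, t ≤ x. Since x = m, t ≤ m.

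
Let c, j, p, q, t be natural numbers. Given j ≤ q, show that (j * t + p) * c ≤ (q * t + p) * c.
j ≤ q, therefore j * t ≤ q * t. Then j * t + p ≤ q * t + p. Then (j * t + p) * c ≤ (q * t + p) * c.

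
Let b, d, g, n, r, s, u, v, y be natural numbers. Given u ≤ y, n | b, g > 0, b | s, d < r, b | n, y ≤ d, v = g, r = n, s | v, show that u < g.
Because u ≤ y and y ≤ d, u ≤ d. n | b and b | n, therefore n = b. r = n and d < r, therefore d < n. n = b, so d < b. Since b | s and s | v, b | v. Since v = g, b | g. Because g > 0, b ≤ g. Since d < b, d < g. From u ≤ d, u < g.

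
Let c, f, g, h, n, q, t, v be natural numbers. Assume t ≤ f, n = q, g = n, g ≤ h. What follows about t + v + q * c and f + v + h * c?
t + v + q * c ≤ f + v + h * c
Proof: t ≤ f, so t + v ≤ f + v. From g = n and g ≤ h, n ≤ h. Since n = q, q ≤ h. Then q * c ≤ h * c. t + v ≤ f + v, so t + v + q * c ≤ f + v + h * c.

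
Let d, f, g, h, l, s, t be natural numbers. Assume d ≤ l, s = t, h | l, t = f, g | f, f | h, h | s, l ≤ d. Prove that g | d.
s = t and t = f, hence s = f. Because h | s, h | f. Since f | h, f = h. Since g | f, g | h. Because l ≤ d and d ≤ l, l = d. Because h | l, h | d. g | h, so g | d.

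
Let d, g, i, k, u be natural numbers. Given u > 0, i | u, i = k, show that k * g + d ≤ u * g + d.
i | u and u > 0, therefore i ≤ u. Since i = k, k ≤ u. Then k * g ≤ u * g. Then k * g + d ≤ u * g + d.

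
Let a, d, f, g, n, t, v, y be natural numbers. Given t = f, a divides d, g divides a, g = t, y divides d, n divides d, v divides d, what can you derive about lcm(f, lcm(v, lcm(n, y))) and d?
lcm(f, lcm(v, lcm(n, y))) divides d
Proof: g = t and t = f, hence g = f. Because g divides a and a divides d, g divides d. Because g = f, f divides d. n divides d and y divides d, so lcm(n, y) divides d. v divides d, so lcm(v, lcm(n, y)) divides d. Since f divides d, lcm(f, lcm(v, lcm(n, y))) divides d.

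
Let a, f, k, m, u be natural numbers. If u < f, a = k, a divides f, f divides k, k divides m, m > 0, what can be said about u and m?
u < m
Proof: a = k and a divides f, thus k divides f. Since f divides k, k = f. k divides m and m > 0, so k ≤ m. k = f, so f ≤ m. Since u < f, u < m.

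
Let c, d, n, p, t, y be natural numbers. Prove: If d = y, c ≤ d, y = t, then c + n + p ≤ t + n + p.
From d = y and y = t, d = t. c ≤ d, so c ≤ t. Then c + n ≤ t + n. Then c + n + p ≤ t + n + p.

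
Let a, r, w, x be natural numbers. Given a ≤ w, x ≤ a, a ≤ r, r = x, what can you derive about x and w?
x ≤ w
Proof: r = x and a ≤ r, hence a ≤ x. Since x ≤ a, a = x. Since a ≤ w, x ≤ w.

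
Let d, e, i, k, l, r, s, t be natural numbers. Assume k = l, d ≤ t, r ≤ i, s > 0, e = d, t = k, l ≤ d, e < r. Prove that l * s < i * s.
t = k and k = l, so t = l. Because d ≤ t, d ≤ l. l ≤ d, so d = l. e = d and e < r, so d < r. Since d = l, l < r. r ≤ i, so l < i. Using s > 0, by multiplying by a positive, l * s < i * s.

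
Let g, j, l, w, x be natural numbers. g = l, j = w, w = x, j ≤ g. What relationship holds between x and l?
x ≤ l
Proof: j = w and w = x, therefore j = x. j ≤ g, so x ≤ g. Because g = l, x ≤ l.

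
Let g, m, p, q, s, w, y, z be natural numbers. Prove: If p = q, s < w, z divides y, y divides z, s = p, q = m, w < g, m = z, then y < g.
Since q = m and m = z, q = z. z divides y and y divides z, hence z = y. q = z, so q = y. s = p and p = q, so s = q. s < w and w < g, hence s < g. s = q, so q < g. Since q = y, y < g.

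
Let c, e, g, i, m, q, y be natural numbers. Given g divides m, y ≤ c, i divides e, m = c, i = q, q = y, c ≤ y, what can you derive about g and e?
g divides e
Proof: m = c and g divides m, hence g divides c. i = q and q = y, hence i = y. y ≤ c and c ≤ y, therefore y = c. Since i = y, i = c. Because i divides e, c divides e. Since g divides c, g divides e.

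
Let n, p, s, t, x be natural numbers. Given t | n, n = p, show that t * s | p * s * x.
n = p and t | n, therefore t | p. Then t * s | p * s. Then t * s | p * s * x.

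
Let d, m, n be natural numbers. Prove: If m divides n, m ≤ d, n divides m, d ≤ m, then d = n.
Since d ≤ m and m ≤ d, d = m. m divides n and n divides m, therefore m = n. Since d = m, d = n.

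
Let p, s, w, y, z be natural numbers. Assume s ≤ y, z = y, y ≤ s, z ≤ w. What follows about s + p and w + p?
s + p ≤ w + p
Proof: y ≤ s and s ≤ y, therefore y = s. Since z = y, z = s. Since z ≤ w, s ≤ w. Then s + p ≤ w + p.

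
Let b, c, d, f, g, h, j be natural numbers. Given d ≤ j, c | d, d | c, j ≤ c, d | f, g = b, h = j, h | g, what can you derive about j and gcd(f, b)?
j | gcd(f, b)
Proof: Because c | d and d | c, c = d. j ≤ c, so j ≤ d. Since d ≤ j, d = j. Since d | f, j | f. From h = j and h | g, j | g. g = b, so j | b. j | f, so j | gcd(f, b).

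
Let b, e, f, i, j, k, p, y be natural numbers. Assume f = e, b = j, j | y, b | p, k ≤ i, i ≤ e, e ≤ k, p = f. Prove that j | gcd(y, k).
k ≤ i and i ≤ e, so k ≤ e. From e ≤ k, e = k. Since f = e, f = k. b = j and b | p, therefore j | p. Since p = f, j | f. f = k, so j | k. j | y, so j | gcd(y, k).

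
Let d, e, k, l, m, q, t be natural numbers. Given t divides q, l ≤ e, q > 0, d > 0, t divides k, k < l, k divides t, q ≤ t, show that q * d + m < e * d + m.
k divides t and t divides k, hence k = t. t divides q and q > 0, hence t ≤ q. Since q ≤ t, t = q. From k = t, k = q. Because k < l and l ≤ e, k < e. Since k = q, q < e. Combining with d > 0, by multiplying by a positive, q * d < e * d. Then q * d + m < e * d + m.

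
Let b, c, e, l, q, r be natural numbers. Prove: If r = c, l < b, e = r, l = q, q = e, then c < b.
From l = q and q = e, l = e. Because e = r, l = r. Since l < b, r < b. Since r = c, c < b.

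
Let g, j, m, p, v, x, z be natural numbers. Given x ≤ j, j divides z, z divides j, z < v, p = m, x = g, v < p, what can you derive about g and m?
g < m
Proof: Since x = g and x ≤ j, g ≤ j. Because z divides j and j divides z, z = j. z < v and v < p, thus z < p. p = m, so z < m. z = j, so j < m. Since g ≤ j, g < m.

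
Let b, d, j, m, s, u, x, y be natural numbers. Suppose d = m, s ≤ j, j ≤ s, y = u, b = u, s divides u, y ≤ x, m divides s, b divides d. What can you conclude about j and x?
j ≤ x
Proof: Since b = u and b divides d, u divides d. Since d = m, u divides m. m divides s, so u divides s. Since s divides u, u = s. From s ≤ j and j ≤ s, s = j. u = s, so u = j. y = u and y ≤ x, therefore u ≤ x. Since u = j, j ≤ x.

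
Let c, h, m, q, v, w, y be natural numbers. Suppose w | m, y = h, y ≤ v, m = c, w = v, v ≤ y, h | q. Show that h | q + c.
v ≤ y and y ≤ v, hence v = y. y = h, so v = h. w = v and w | m, thus v | m. v = h, so h | m. Since m = c, h | c. h | q, so h | q + c.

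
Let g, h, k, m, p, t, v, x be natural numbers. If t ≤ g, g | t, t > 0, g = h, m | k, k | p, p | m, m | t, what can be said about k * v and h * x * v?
k * v | h * x * v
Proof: g | t and t > 0, therefore g ≤ t. From t ≤ g, t = g. g = h, so t = h. From k | p and p | m, k | m. Because m | k, m = k. Since m | t, k | t. Since t = h, k | h. Then k | h * x. Then k * v | h * x * v.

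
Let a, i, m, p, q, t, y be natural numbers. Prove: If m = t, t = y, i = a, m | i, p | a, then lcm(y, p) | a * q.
m = t and t = y, thus m = y. i = a and m | i, therefore m | a. m = y, so y | a. p | a, so lcm(y, p) | a. Then lcm(y, p) | a * q.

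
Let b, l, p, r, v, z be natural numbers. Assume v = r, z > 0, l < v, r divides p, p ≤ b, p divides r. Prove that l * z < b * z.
r divides p and p divides r, thus r = p. Since v = r, v = p. Since l < v, l < p. Because p ≤ b, l < b. Since z > 0, by multiplying by a positive, l * z < b * z.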